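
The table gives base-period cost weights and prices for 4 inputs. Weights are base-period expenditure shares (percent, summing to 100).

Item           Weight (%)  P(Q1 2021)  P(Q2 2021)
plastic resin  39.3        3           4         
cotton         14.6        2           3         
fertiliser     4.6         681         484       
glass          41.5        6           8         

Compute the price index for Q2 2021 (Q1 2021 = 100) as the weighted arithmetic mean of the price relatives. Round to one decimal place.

plastic resin: 39.3 × (4/3) = 39.3 × 1.333333 = 52.4000
cotton: 14.6 × (3/2) = 14.6 × 1.500000 = 21.9000
fertiliser: 4.6 × (484/681) = 4.6 × 0.710720 = 3.2693
glass: 41.5 × (8/6) = 41.5 × 1.333333 = 55.3333
Index = Σ wᵢ·(p₁ᵢ/p₀ᵢ) = 52.4000 + 21.9000 + 3.2693 + 55.3333 = 132.9026

132.9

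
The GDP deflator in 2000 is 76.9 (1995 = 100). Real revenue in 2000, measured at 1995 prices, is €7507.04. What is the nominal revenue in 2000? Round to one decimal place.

5772.9

Nominal = Real × (Index/100) = 7507.04 × (76.9/100)
        = 7507.04 × 0.769 = 5772.9138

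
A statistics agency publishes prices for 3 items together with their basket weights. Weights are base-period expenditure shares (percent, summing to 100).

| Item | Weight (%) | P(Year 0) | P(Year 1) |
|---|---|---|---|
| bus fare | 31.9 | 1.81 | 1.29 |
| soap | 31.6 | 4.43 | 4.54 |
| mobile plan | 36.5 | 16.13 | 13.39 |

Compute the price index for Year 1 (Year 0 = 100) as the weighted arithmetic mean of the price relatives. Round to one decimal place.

bus fare: 31.9 × (1.29/1.81) = 31.9 × 0.712707 = 22.7354
soap: 31.6 × (4.54/4.43) = 31.6 × 1.024831 = 32.3847
mobile plan: 36.5 × (13.39/16.13) = 36.5 × 0.830130 = 30.2998
Index = Σ wᵢ·(p₁ᵢ/p₀ᵢ) = 22.7354 + 32.3847 + 30.2998 = 85.4198

85.4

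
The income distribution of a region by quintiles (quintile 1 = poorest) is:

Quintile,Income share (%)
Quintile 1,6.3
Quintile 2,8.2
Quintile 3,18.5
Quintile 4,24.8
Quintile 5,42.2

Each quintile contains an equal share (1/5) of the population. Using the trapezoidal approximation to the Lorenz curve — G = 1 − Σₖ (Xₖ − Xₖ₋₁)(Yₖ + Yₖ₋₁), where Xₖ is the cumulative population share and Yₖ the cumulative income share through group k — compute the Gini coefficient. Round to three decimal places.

Cumulative income shares Yₖ: 0.0630, 0.1450, 0.3300, 0.5780, 1.0000
Σ (Xₖ−Xₖ₋₁)(Yₖ+Yₖ₋₁) = (1/5)(0.0630+0.0000) + (1/5)(0.1450+0.0630) + (1/5)(0.3300+0.1450) + (1/5)(0.5780+0.3300) + (1/5)(1.0000+0.5780)
  = 0.0126 + 0.0416 + 0.0950 + 0.1816 + 0.3156 = 0.6464
G = 1 − 0.6464 = 0.3536

0.354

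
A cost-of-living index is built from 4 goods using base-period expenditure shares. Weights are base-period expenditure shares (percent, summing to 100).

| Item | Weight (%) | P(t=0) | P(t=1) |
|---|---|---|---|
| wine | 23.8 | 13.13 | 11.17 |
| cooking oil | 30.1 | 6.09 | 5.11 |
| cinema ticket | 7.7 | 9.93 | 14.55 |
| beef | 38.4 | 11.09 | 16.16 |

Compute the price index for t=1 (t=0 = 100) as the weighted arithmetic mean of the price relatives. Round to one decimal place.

112.7

wine: 23.8 × (11.17/13.13) = 23.8 × 0.850724 = 20.2472
cooking oil: 30.1 × (5.11/6.09) = 30.1 × 0.839080 = 25.2563
cinema ticket: 7.7 × (14.55/9.93) = 7.7 × 1.465257 = 11.2825
beef: 38.4 × (16.16/11.09) = 38.4 × 1.457169 = 55.9553
Index = Σ wᵢ·(p₁ᵢ/p₀ᵢ) = 20.2472 + 25.2563 + 11.2825 + 55.9553 = 112.7413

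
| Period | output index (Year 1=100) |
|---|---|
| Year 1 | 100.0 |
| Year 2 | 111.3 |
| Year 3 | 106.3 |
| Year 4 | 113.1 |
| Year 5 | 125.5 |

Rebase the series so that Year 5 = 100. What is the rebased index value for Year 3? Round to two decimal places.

84.70

Rebased(Year 3) = 106.3 / 125.5 × 100 = 84.7012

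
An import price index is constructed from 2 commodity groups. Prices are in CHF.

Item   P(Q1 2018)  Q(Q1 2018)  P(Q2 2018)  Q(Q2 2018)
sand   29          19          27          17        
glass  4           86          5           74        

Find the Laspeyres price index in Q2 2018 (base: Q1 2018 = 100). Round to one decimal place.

105.4

Laspeyres price index uses base-period quantities as weights.
ΣP(Q2 2018)·Q(Q1 2018) = 27×19 + 5×86 = 513 + 430 = 943
ΣP(Q1 2018)·Q(Q1 2018) = 29×19 + 4×86 = 551 + 344 = 895
Index = 943 / 895 × 100 = 105.3631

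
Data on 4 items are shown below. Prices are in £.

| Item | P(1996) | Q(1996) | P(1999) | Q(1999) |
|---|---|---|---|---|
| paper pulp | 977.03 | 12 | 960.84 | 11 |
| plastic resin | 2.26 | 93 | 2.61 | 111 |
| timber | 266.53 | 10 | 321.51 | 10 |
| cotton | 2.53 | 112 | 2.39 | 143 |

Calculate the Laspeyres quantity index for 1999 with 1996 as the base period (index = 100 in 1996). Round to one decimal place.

Laspeyres quantity index uses base-period prices as weights.
ΣP(1996)·Q(1999) = 977.03×11 + 2.26×111 + 266.53×10 + 2.53×143 = 10747.33 + 250.86 + 2665.3 + 361.79 = 14025.28
ΣP(1996)·Q(1996) = 977.03×12 + 2.26×93 + 266.53×10 + 2.53×112 = 11724.36 + 210.18 + 2665.3 + 283.36 = 14883.2
Index = 14025.28 / 14883.2 × 100 = 94.2356

94.2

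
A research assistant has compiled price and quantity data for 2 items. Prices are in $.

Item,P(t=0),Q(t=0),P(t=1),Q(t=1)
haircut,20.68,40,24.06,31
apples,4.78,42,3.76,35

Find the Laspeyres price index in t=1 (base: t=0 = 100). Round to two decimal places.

Laspeyres price index uses base-period quantities as weights.
ΣP(t=1)·Q(t=0) = 24.06×40 + 3.76×42 = 962.4 + 157.92 = 1120.32
ΣP(t=0)·Q(t=0) = 20.68×40 + 4.78×42 = 827.2 + 200.76 = 1027.96
Index = 1120.32 / 1027.96 × 100 = 108.9848

108.98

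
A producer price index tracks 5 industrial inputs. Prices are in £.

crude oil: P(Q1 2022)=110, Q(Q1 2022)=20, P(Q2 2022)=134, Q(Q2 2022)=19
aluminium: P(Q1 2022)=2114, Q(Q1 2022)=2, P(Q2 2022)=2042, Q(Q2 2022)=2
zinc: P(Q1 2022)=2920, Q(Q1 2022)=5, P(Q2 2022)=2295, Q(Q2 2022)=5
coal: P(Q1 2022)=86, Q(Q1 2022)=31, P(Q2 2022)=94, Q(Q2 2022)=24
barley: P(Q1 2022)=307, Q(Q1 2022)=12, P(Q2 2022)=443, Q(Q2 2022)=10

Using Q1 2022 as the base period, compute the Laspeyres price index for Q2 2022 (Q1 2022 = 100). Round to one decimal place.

Laspeyres price index uses base-period quantities as weights.
ΣP(Q2 2022)·Q(Q1 2022) = 134×20 + 2042×2 + 2295×5 + 94×31 + 443×12 = 2680 + 4084 + 11475 + 2914 + 5316 = 26469
ΣP(Q1 2022)·Q(Q1 2022) = 110×20 + 2114×2 + 2920×5 + 86×31 + 307×12 = 2200 + 4228 + 14600 + 2666 + 3684 = 27378
Index = 26469 / 27378 × 100 = 96.6798

96.7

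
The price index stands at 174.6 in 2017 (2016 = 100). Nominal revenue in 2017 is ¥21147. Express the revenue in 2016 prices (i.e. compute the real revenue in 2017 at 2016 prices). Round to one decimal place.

12111.7

Real = Nominal ÷ (Index/100) = 21147 ÷ (174.6/100)
     = 21147 ÷ 1.746 = 12111.6838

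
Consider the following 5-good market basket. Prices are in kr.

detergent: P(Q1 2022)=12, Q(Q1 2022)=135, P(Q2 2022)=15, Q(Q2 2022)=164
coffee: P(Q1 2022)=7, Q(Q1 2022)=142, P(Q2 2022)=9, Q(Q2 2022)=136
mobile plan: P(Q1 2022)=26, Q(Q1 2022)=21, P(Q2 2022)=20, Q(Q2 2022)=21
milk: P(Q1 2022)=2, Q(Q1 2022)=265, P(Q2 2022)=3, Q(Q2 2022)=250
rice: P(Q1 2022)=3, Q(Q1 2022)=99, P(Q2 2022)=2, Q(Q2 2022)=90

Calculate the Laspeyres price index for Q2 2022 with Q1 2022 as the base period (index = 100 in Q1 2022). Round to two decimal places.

Laspeyres price index uses base-period quantities as weights.
ΣP(Q2 2022)·Q(Q1 2022) = 15×135 + 9×142 + 20×21 + 3×265 + 2×99 = 2025 + 1278 + 420 + 795 + 198 = 4716
ΣP(Q1 2022)·Q(Q1 2022) = 12×135 + 7×142 + 26×21 + 2×265 + 3×99 = 1620 + 994 + 546 + 530 + 297 = 3987
Index = 4716 / 3987 × 100 = 118.2844

118.28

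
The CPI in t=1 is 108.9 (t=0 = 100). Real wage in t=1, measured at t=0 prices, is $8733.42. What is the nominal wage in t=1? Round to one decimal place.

Nominal = Real × (Index/100) = 8733.42 × (108.9/100)
        = 8733.42 × 1.089 = 9510.6944

9510.7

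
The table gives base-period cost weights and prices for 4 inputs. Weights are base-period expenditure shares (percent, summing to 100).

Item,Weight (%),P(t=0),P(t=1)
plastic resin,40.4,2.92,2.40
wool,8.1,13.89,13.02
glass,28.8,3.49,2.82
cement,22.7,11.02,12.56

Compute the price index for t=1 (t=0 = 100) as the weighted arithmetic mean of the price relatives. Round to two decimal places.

plastic resin: 40.4 × (2.40/2.92) = 40.4 × 0.821918 = 33.2055
wool: 8.1 × (13.02/13.89) = 8.1 × 0.937365 = 7.5927
glass: 28.8 × (2.82/3.49) = 28.8 × 0.808023 = 23.2711
cement: 22.7 × (12.56/11.02) = 22.7 × 1.139746 = 25.8722
Index = Σ wᵢ·(p₁ᵢ/p₀ᵢ) = 33.2055 + 7.5927 + 23.2711 + 25.8722 = 89.9414

89.94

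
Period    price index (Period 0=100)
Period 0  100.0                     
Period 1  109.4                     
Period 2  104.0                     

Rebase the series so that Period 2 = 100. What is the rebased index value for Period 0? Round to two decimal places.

96.15

Rebased(Period 0) = 100.0 / 104.0 × 100 = 96.1538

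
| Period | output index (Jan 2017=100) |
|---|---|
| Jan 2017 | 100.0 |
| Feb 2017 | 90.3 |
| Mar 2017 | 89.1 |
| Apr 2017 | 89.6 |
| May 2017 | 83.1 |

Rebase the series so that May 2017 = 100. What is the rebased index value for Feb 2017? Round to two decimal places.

108.66

Rebased(Feb 2017) = 90.3 / 83.1 × 100 = 108.6643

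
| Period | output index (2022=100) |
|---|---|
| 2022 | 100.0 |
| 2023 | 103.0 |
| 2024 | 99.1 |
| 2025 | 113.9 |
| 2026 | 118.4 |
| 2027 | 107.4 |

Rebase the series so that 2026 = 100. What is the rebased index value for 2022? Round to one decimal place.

Rebased(2022) = 100.0 / 118.4 × 100 = 84.4595

84.5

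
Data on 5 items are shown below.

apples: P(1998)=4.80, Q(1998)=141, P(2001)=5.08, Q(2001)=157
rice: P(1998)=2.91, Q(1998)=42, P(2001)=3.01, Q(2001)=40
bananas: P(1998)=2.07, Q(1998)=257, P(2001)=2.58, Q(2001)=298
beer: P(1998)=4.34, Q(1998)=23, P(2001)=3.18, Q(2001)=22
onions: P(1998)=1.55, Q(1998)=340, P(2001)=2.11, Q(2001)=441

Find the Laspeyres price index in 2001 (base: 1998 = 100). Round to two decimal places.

117.29

Laspeyres price index uses base-period quantities as weights.
ΣP(2001)·Q(1998) = 5.08×141 + 3.01×42 + 2.58×257 + 3.18×23 + 2.11×340 = 716.28 + 126.42 + 663.06 + 73.14 + 717.4 = 2296.3
ΣP(1998)·Q(1998) = 4.80×141 + 2.91×42 + 2.07×257 + 4.34×23 + 1.55×340 = 676.8 + 122.22 + 531.99 + 99.82 + 527 = 1957.83
Index = 2296.3 / 1957.83 × 100 = 117.2880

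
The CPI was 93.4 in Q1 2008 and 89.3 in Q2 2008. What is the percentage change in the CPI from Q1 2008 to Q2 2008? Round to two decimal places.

-4.39%

Change = (89.3 − 93.4) / 93.4 × 100
       = -4.1 / 93.4 × 100 = -4.3897%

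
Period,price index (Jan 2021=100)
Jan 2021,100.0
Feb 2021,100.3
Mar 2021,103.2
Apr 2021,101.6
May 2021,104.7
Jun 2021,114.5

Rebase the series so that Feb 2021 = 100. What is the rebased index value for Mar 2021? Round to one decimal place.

102.9

Rebased(Mar 2021) = 103.2 / 100.3 × 100 = 102.8913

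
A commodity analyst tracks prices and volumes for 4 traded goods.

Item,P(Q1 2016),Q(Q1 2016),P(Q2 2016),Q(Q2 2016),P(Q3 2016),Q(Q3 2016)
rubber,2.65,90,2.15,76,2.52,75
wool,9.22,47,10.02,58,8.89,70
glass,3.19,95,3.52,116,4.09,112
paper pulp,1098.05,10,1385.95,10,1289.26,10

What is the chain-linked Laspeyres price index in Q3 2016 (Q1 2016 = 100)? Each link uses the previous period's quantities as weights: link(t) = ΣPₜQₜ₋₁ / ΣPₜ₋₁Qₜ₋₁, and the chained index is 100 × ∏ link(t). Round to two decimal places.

116.51

Link Q1 2016→Q2 2016:
ΣP(Q2 2016)Q(Q1 2016) = 2.15×90 + 10.02×47 + 3.52×95 + 1385.95×10 = 193.5 + 470.94 + 334.4 + 13859.5 = 14858.34
ΣP(Q1 2016)Q(Q1 2016) = 2.65×90 + 9.22×47 + 3.19×95 + 1098.05×10 = 238.5 + 433.34 + 303.05 + 10980.5 = 11955.39
link = 14858.34/11955.39 = 1.242815
Link Q2 2016→Q3 2016:
ΣP(Q3 2016)Q(Q2 2016) = 2.52×76 + 8.89×58 + 4.09×116 + 1289.26×10 = 191.52 + 515.62 + 474.44 + 12892.6 = 14074.18
ΣP(Q2 2016)Q(Q2 2016) = 2.15×76 + 10.02×58 + 3.52×116 + 1385.95×10 = 163.4 + 581.16 + 408.32 + 13859.5 = 15012.38
link = 14074.18/15012.38 = 0.937505
Chained index = 100 × 1.242815 × 0.937505 = 116.5145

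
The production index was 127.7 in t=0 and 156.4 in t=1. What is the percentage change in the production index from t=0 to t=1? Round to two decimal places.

22.47%

Change = (156.4 − 127.7) / 127.7 × 100
       = 28.7 / 127.7 × 100 = 22.4745%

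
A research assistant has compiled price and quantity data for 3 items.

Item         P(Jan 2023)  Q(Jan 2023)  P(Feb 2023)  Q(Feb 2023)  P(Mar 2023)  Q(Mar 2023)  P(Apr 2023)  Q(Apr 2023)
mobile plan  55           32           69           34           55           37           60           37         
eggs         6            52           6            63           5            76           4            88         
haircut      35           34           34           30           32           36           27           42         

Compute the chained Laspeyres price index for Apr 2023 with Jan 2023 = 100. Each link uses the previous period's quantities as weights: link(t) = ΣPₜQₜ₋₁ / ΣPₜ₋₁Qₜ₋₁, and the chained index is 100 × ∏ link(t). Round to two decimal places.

Link Jan 2023→Feb 2023:
ΣP(Feb 2023)Q(Jan 2023) = 69×32 + 6×52 + 34×34 = 2208 + 312 + 1156 = 3676
ΣP(Jan 2023)Q(Jan 2023) = 55×32 + 6×52 + 35×34 = 1760 + 312 + 1190 = 3262
link = 3676/3262 = 1.126916
Link Feb 2023→Mar 2023:
ΣP(Mar 2023)Q(Feb 2023) = 55×34 + 5×63 + 32×30 = 1870 + 315 + 960 = 3145
ΣP(Feb 2023)Q(Feb 2023) = 69×34 + 6×63 + 34×30 = 2346 + 378 + 1020 = 3744
link = 3145/3744 = 0.840011
Link Mar 2023→Apr 2023:
ΣP(Apr 2023)Q(Mar 2023) = 60×37 + 4×76 + 27×36 = 2220 + 304 + 972 = 3496
ΣP(Mar 2023)Q(Mar 2023) = 55×37 + 5×76 + 32×36 = 2035 + 380 + 1152 = 3567
link = 3496/3567 = 0.980095
Chained index = 100 × 1.126916 × 0.840011 × 0.980095 = 92.7779

92.78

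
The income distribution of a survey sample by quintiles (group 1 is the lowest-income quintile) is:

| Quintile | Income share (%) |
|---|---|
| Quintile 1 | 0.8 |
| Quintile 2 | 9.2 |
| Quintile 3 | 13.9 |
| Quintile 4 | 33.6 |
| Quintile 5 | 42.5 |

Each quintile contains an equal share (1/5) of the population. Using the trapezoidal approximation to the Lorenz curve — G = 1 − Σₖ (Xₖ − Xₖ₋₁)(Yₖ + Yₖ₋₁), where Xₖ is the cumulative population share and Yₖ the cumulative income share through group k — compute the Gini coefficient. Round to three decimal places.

Cumulative income shares Yₖ: 0.0080, 0.1000, 0.2390, 0.5750, 1.0000
Σ (Xₖ−Xₖ₋₁)(Yₖ+Yₖ₋₁) = (1/5)(0.0080+0.0000) + (1/5)(0.1000+0.0080) + (1/5)(0.2390+0.1000) + (1/5)(0.5750+0.2390) + (1/5)(1.0000+0.5750)
  = 0.0016 + 0.0216 + 0.0678 + 0.1628 + 0.3150 = 0.5688
G = 1 − 0.5688 = 0.4312

0.431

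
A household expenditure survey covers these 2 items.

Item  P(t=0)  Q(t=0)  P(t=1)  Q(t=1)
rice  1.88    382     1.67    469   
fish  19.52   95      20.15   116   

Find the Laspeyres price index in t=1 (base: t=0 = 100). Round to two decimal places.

Laspeyres price index uses base-period quantities as weights.
ΣP(t=1)·Q(t=0) = 1.67×382 + 20.15×95 = 637.94 + 1914.25 = 2552.19
ΣP(t=0)·Q(t=0) = 1.88×382 + 19.52×95 = 718.16 + 1854.4 = 2572.56
Index = 2552.19 / 2572.56 × 100 = 99.2082

99.21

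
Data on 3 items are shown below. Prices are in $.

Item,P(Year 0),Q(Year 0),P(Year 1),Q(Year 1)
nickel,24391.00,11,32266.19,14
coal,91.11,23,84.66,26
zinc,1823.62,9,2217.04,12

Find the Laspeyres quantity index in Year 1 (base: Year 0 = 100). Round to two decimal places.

Laspeyres quantity index uses base-period prices as weights.
ΣP(Year 0)·Q(Year 1) = 24391.00×14 + 91.11×26 + 1823.62×12 = 341474 + 2368.86 + 21883.44 = 365726.3
ΣP(Year 0)·Q(Year 0) = 24391.00×11 + 91.11×23 + 1823.62×9 = 268301 + 2095.53 + 16412.58 = 286809.11
Index = 365726.3 / 286809.11 × 100 = 127.5156

127.52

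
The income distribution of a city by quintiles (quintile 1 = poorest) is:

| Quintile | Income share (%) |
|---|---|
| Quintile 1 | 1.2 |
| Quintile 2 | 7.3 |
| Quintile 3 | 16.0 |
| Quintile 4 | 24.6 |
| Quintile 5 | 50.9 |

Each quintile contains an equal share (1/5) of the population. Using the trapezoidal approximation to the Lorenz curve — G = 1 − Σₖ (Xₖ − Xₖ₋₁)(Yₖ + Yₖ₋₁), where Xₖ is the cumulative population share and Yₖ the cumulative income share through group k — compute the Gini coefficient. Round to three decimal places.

0.467

Cumulative income shares Yₖ: 0.0120, 0.0850, 0.2450, 0.4910, 1.0000
Σ (Xₖ−Xₖ₋₁)(Yₖ+Yₖ₋₁) = (1/5)(0.0120+0.0000) + (1/5)(0.0850+0.0120) + (1/5)(0.2450+0.0850) + (1/5)(0.4910+0.2450) + (1/5)(1.0000+0.4910)
  = 0.0024 + 0.0194 + 0.0660 + 0.1472 + 0.2982 = 0.5332
G = 1 − 0.5332 = 0.4668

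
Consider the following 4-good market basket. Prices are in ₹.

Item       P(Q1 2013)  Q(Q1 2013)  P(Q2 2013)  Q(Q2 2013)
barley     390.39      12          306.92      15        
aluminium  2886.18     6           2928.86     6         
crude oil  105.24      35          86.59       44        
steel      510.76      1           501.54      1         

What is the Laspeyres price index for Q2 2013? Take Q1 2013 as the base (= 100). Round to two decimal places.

Laspeyres price index uses base-period quantities as weights.
ΣP(Q2 2013)·Q(Q1 2013) = 306.92×12 + 2928.86×6 + 86.59×35 + 501.54×1 = 3683.04 + 17573.16 + 3030.65 + 501.54 = 24788.39
ΣP(Q1 2013)·Q(Q1 2013) = 390.39×12 + 2886.18×6 + 105.24×35 + 510.76×1 = 4684.68 + 17317.08 + 3683.4 + 510.76 = 26195.92
Index = 24788.39 / 26195.92 × 100 = 94.6269

94.63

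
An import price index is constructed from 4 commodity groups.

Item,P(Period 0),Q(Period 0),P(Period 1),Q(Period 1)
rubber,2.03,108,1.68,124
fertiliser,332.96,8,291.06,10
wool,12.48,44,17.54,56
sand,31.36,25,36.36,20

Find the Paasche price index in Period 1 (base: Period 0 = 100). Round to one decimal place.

Paasche price index uses current-period quantities as weights.
ΣP(Period 1)·Q(Period 1) = 1.68×124 + 291.06×10 + 17.54×56 + 36.36×20 = 208.32 + 2910.6 + 982.24 + 727.2 = 4828.36
ΣP(Period 0)·Q(Period 1) = 2.03×124 + 332.96×10 + 12.48×56 + 31.36×20 = 251.72 + 3329.6 + 698.88 + 627.2 = 4907.4
Index = 4828.36 / 4907.4 × 100 = 98.3894

98.4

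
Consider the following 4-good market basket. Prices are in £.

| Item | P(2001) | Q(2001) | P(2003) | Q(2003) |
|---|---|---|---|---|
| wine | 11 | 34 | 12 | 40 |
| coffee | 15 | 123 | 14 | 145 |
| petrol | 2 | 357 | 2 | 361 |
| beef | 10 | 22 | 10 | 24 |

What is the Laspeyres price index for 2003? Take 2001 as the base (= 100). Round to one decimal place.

Laspeyres price index uses base-period quantities as weights.
ΣP(2003)·Q(2001) = 12×34 + 14×123 + 2×357 + 10×22 = 408 + 1722 + 714 + 220 = 3064
ΣP(2001)·Q(2001) = 11×34 + 15×123 + 2×357 + 10×22 = 374 + 1845 + 714 + 220 = 3153
Index = 3064 / 3153 × 100 = 97.1773

97.2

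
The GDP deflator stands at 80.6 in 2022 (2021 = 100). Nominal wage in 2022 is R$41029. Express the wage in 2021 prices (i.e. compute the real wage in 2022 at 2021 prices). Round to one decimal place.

Real = Nominal ÷ (Index/100) = 41029 ÷ (80.6/100)
     = 41029 ÷ 0.806 = 50904.4665

50904.5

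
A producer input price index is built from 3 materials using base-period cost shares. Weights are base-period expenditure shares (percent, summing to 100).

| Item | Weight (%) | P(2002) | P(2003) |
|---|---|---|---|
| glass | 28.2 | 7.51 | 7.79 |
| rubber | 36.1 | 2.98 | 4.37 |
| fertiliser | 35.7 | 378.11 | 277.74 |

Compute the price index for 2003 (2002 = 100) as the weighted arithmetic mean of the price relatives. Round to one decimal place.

108.4

glass: 28.2 × (7.79/7.51) = 28.2 × 1.037284 = 29.2514
rubber: 36.1 × (4.37/2.98) = 36.1 × 1.466443 = 52.9386
fertiliser: 35.7 × (277.74/378.11) = 35.7 × 0.734548 = 26.2234
Index = Σ wᵢ·(p₁ᵢ/p₀ᵢ) = 29.2514 + 52.9386 + 26.2234 = 108.4134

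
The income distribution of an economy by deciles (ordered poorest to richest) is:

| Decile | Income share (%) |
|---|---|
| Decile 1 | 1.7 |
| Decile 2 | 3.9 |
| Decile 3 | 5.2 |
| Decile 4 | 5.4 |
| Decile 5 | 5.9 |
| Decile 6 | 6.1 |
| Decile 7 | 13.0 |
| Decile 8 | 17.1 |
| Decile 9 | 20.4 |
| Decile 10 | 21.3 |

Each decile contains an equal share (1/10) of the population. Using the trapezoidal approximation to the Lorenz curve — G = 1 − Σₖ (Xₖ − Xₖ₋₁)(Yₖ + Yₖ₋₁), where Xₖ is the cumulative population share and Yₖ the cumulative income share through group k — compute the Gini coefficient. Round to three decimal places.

Cumulative income shares Yₖ: 0.0170, 0.0560, 0.1080, 0.1620, 0.2210, 0.2820, 0.4120, 0.5830, 0.7870, 1.0000
Σ (Xₖ−Xₖ₋₁)(Yₖ+Yₖ₋₁) = (1/10)(0.0170+0.0000) + (1/10)(0.0560+0.0170) + (1/10)(0.1080+0.0560) + (1/10)(0.1620+0.1080) + (1/10)(0.2210+0.1620) + (1/10)(0.2820+0.2210) + (1/10)(0.4120+0.2820) + (1/10)(0.5830+0.4120) + (1/10)(0.7870+0.5830) + (1/10)(1.0000+0.7870)
  = 0.0017 + 0.0073 + 0.0164 + 0.0270 + 0.0383 + 0.0503 + 0.0694 + 0.0995 + 0.1370 + 0.1787 = 0.6256
G = 1 − 0.6256 = 0.3744

0.374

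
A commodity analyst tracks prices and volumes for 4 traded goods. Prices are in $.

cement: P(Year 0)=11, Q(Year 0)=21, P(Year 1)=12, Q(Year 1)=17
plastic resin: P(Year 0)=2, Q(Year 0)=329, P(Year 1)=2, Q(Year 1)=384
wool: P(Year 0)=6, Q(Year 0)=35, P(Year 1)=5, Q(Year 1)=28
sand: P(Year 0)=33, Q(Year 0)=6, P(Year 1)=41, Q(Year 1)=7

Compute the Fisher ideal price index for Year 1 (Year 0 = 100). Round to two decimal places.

Laspeyres component (base-period weights):
ΣP(Year 1)Q(Year 0) = 12×21 + 2×329 + 5×35 + 41×6 = 252 + 658 + 175 + 246 = 1331
ΣP(Year 0)Q(Year 0) = 11×21 + 2×329 + 6×35 + 33×6 = 231 + 658 + 210 + 198 = 1297
L = 1331 / 1297 × 100 = 102.6214
Paasche component (current-period weights):
ΣP(Year 1)Q(Year 1) = 12×17 + 2×384 + 5×28 + 41×7 = 204 + 768 + 140 + 287 = 1399
ΣP(Year 0)Q(Year 1) = 11×17 + 2×384 + 6×28 + 33×7 = 187 + 768 + 168 + 231 = 1354
P = 1399 / 1354 × 100 = 103.3235
Fisher = √(L × P) = √(102.6214 × 103.3235) = 102.9719

102.97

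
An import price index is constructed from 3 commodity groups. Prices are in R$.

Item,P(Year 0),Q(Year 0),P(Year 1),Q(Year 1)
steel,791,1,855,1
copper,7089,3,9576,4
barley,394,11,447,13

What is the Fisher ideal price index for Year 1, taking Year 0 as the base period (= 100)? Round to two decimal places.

Laspeyres component (base-period weights):
ΣP(Year 1)Q(Year 0) = 855×1 + 9576×3 + 447×11 = 855 + 28728 + 4917 = 34500
ΣP(Year 0)Q(Year 0) = 791×1 + 7089×3 + 394×11 = 791 + 21267 + 4334 = 26392
L = 34500 / 26392 × 100 = 130.7214
Paasche component (current-period weights):
ΣP(Year 1)Q(Year 1) = 855×1 + 9576×4 + 447×13 = 855 + 38304 + 5811 = 44970
ΣP(Year 0)Q(Year 1) = 791×1 + 7089×4 + 394×13 = 791 + 28356 + 5122 = 34269
P = 44970 / 34269 × 100 = 131.2265
Fisher = √(L × P) = √(130.7214 × 131.2265) = 130.9737

130.97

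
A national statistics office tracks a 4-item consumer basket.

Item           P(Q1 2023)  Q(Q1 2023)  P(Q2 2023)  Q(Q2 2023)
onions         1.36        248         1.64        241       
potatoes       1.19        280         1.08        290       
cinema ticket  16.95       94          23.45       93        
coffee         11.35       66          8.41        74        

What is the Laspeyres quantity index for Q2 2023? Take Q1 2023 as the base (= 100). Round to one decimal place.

102.5

Laspeyres quantity index uses base-period prices as weights.
ΣP(Q1 2023)·Q(Q2 2023) = 1.36×241 + 1.19×290 + 16.95×93 + 11.35×74 = 327.76 + 345.1 + 1576.35 + 839.9 = 3089.11
ΣP(Q1 2023)·Q(Q1 2023) = 1.36×248 + 1.19×280 + 16.95×94 + 11.35×66 = 337.28 + 333.2 + 1593.3 + 749.1 = 3012.88
Index = 3089.11 / 3012.88 × 100 = 102.5301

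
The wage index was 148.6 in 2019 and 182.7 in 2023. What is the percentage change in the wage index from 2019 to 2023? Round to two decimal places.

Change = (182.7 − 148.6) / 148.6 × 100
       = 34.1 / 148.6 × 100 = 22.9475%

22.95%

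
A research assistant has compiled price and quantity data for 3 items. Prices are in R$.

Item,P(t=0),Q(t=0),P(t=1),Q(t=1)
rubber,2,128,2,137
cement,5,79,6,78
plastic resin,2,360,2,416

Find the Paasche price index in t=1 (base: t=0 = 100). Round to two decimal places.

Paasche price index uses current-period quantities as weights.
ΣP(t=1)·Q(t=1) = 2×137 + 6×78 + 2×416 = 274 + 468 + 832 = 1574
ΣP(t=0)·Q(t=1) = 2×137 + 5×78 + 2×416 = 274 + 390 + 832 = 1496
Index = 1574 / 1496 × 100 = 105.2139

105.21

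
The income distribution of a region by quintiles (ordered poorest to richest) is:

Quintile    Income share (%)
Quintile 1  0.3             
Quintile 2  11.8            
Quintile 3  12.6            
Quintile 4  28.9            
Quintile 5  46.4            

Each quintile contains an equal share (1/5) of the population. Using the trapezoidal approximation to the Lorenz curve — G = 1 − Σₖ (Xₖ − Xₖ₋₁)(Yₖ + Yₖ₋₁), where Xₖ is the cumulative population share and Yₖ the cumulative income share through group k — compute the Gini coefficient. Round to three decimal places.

0.437

Cumulative income shares Yₖ: 0.0030, 0.1210, 0.2470, 0.5360, 1.0000
Σ (Xₖ−Xₖ₋₁)(Yₖ+Yₖ₋₁) = (1/5)(0.0030+0.0000) + (1/5)(0.1210+0.0030) + (1/5)(0.2470+0.1210) + (1/5)(0.5360+0.2470) + (1/5)(1.0000+0.5360)
  = 0.0006 + 0.0248 + 0.0736 + 0.1566 + 0.3072 = 0.5628
G = 1 − 0.5628 = 0.4372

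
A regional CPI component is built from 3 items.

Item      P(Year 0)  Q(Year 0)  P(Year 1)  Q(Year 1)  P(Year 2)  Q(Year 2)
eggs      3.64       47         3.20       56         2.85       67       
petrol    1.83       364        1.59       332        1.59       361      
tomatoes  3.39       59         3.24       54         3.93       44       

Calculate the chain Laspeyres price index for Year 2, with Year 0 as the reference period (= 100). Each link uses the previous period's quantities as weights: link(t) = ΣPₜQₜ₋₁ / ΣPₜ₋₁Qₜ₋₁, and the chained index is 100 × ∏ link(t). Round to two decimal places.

Link Year 0→Year 1:
ΣP(Year 1)Q(Year 0) = 3.20×47 + 1.59×364 + 3.24×59 = 150.4 + 578.76 + 191.16 = 920.32
ΣP(Year 0)Q(Year 0) = 3.64×47 + 1.83×364 + 3.39×59 = 171.08 + 666.12 + 200.01 = 1037.21
link = 920.32/1037.21 = 0.887303
Link Year 1→Year 2:
ΣP(Year 2)Q(Year 1) = 2.85×56 + 1.59×332 + 3.93×54 = 159.6 + 527.88 + 212.22 = 899.7
ΣP(Year 1)Q(Year 1) = 3.20×56 + 1.59×332 + 3.24×54 = 179.2 + 527.88 + 174.96 = 882.04
link = 899.7/882.04 = 1.020022
Chained index = 100 × 0.887303 × 1.020022 = 90.5069

90.51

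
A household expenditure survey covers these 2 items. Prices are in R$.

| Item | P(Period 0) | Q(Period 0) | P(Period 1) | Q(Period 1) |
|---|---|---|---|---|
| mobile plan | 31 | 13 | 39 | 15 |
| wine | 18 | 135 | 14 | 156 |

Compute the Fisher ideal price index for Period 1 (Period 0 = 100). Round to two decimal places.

84.61

Laspeyres component (base-period weights):
ΣP(Period 1)Q(Period 0) = 39×13 + 14×135 = 507 + 1890 = 2397
ΣP(Period 0)Q(Period 0) = 31×13 + 18×135 = 403 + 2430 = 2833
L = 2397 / 2833 × 100 = 84.6100
Paasche component (current-period weights):
ΣP(Period 1)Q(Period 1) = 39×15 + 14×156 = 585 + 2184 = 2769
ΣP(Period 0)Q(Period 1) = 31×15 + 18×156 = 465 + 2808 = 3273
P = 2769 / 3273 × 100 = 84.6013
Fisher = √(L × P) = √(84.6100 × 84.6013) = 84.6056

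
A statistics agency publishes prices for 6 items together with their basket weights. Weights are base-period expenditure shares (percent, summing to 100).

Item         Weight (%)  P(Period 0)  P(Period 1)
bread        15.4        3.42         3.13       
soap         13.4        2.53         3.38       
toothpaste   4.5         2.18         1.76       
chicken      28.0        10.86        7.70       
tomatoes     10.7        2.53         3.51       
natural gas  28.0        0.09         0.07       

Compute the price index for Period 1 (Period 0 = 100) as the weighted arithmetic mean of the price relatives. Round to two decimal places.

92.10

bread: 15.4 × (3.13/3.42) = 15.4 × 0.915205 = 14.0942
soap: 13.4 × (3.38/2.53) = 13.4 × 1.335968 = 17.9020
toothpaste: 4.5 × (1.76/2.18) = 4.5 × 0.807339 = 3.6330
chicken: 28.0 × (7.70/10.86) = 28.0 × 0.709024 = 19.8527
tomatoes: 10.7 × (3.51/2.53) = 10.7 × 1.387352 = 14.8447
natural gas: 28.0 × (0.07/0.09) = 28.0 × 0.777778 = 21.7778
Index = Σ wᵢ·(p₁ᵢ/p₀ᵢ) = 14.0942 + 17.9020 + 3.6330 + 19.8527 + 14.8447 + 21.7778 = 92.1043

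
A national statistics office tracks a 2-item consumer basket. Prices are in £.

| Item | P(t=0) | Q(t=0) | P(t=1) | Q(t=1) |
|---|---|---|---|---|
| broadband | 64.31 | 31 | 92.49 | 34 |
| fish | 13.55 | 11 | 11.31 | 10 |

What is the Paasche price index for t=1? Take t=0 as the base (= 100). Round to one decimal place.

Paasche price index uses current-period quantities as weights.
ΣP(t=1)·Q(t=1) = 92.49×34 + 11.31×10 = 3144.66 + 113.1 = 3257.76
ΣP(t=0)·Q(t=1) = 64.31×34 + 13.55×10 = 2186.54 + 135.5 = 2322.04
Index = 3257.76 / 2322.04 × 100 = 140.2973

140.3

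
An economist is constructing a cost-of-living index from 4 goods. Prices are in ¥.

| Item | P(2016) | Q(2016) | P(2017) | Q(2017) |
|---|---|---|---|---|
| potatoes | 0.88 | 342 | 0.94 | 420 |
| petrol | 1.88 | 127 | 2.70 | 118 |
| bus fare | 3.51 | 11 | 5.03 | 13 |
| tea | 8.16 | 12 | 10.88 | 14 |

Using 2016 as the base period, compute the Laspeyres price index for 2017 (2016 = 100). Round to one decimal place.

Laspeyres price index uses base-period quantities as weights.
ΣP(2017)·Q(2016) = 0.94×342 + 2.70×127 + 5.03×11 + 10.88×12 = 321.48 + 342.9 + 55.33 + 130.56 = 850.27
ΣP(2016)·Q(2016) = 0.88×342 + 1.88×127 + 3.51×11 + 8.16×12 = 300.96 + 238.76 + 38.61 + 97.92 = 676.25
Index = 850.27 / 676.25 × 100 = 125.7331

125.7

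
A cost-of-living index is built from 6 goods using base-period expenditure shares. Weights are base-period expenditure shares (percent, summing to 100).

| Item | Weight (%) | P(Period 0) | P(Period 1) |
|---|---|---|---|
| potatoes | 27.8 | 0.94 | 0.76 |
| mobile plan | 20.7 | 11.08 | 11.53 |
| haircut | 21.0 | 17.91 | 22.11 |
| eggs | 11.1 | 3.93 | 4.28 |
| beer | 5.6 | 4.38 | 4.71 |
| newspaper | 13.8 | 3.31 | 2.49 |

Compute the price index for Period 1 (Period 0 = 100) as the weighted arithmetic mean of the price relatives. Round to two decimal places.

potatoes: 27.8 × (0.76/0.94) = 27.8 × 0.808511 = 22.4766
mobile plan: 20.7 × (11.53/11.08) = 20.7 × 1.040614 = 21.5407
haircut: 21.0 × (22.11/17.91) = 21.0 × 1.234506 = 25.9246
eggs: 11.1 × (4.28/3.93) = 11.1 × 1.089059 = 12.0885
beer: 5.6 × (4.71/4.38) = 5.6 × 1.075342 = 6.0219
newspaper: 13.8 × (2.49/3.31) = 13.8 × 0.752266 = 10.3813
Index = Σ wᵢ·(p₁ᵢ/p₀ᵢ) = 22.4766 + 21.5407 + 25.9246 + 12.0885 + 6.0219 + 10.3813 = 98.4337

98.43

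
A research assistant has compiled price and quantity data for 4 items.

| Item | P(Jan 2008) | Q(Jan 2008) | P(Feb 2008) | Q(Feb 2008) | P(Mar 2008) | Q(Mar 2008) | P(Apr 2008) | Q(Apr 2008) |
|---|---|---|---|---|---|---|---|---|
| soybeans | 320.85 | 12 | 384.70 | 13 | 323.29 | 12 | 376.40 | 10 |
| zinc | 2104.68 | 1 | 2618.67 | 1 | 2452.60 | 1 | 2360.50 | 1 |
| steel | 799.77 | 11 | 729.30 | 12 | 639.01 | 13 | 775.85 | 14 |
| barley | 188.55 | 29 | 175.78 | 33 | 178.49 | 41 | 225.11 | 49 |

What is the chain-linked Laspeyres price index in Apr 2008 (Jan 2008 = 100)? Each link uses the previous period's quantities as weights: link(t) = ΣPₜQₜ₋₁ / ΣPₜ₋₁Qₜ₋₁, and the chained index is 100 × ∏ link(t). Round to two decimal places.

Link Jan 2008→Feb 2008:
ΣP(Feb 2008)Q(Jan 2008) = 384.70×12 + 2618.67×1 + 729.30×11 + 175.78×29 = 4616.4 + 2618.67 + 8022.3 + 5097.62 = 20354.99
ΣP(Jan 2008)Q(Jan 2008) = 320.85×12 + 2104.68×1 + 799.77×11 + 188.55×29 = 3850.2 + 2104.68 + 8797.47 + 5467.95 = 20220.3
link = 20354.99/20220.3 = 1.006661
Link Feb 2008→Mar 2008:
ΣP(Mar 2008)Q(Feb 2008) = 323.29×13 + 2452.60×1 + 639.01×12 + 178.49×33 = 4202.77 + 2452.6 + 7668.12 + 5890.17 = 20213.66
ΣP(Feb 2008)Q(Feb 2008) = 384.70×13 + 2618.67×1 + 729.30×12 + 175.78×33 = 5001.1 + 2618.67 + 8751.6 + 5800.74 = 22172.11
link = 20213.66/22172.11 = 0.911671
Link Mar 2008→Apr 2008:
ΣP(Apr 2008)Q(Mar 2008) = 376.40×12 + 2360.50×1 + 775.85×13 + 225.11×41 = 4516.8 + 2360.5 + 10086.05 + 9229.51 = 26192.86
ΣP(Mar 2008)Q(Mar 2008) = 323.29×12 + 2452.60×1 + 639.01×13 + 178.49×41 = 3879.48 + 2452.6 + 8307.13 + 7318.09 = 21957.3
link = 26192.86/21957.3 = 1.192900
Chained index = 100 × 1.006661 × 0.911671 × 1.192900 = 109.4776

109.48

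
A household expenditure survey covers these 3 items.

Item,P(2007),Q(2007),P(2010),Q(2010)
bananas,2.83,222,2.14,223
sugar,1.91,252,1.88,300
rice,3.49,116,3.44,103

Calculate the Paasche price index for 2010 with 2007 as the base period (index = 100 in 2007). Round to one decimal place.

89.3

Paasche price index uses current-period quantities as weights.
ΣP(2010)·Q(2010) = 2.14×223 + 1.88×300 + 3.44×103 = 477.22 + 564 + 354.32 = 1395.54
ΣP(2007)·Q(2010) = 2.83×223 + 1.91×300 + 3.49×103 = 631.09 + 573 + 359.47 = 1563.56
Index = 1395.54 / 1563.56 × 100 = 89.2540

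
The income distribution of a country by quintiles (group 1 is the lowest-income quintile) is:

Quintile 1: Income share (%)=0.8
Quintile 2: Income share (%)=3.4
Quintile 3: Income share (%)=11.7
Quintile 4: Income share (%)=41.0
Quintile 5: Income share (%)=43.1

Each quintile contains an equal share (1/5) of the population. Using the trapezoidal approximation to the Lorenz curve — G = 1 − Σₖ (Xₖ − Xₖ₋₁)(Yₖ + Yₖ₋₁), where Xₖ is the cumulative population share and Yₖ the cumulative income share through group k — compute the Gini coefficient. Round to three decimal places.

Cumulative income shares Yₖ: 0.0080, 0.0420, 0.1590, 0.5690, 1.0000
Σ (Xₖ−Xₖ₋₁)(Yₖ+Yₖ₋₁) = (1/5)(0.0080+0.0000) + (1/5)(0.0420+0.0080) + (1/5)(0.1590+0.0420) + (1/5)(0.5690+0.1590) + (1/5)(1.0000+0.5690)
  = 0.0016 + 0.0100 + 0.0402 + 0.1456 + 0.3138 = 0.5112
G = 1 − 0.5112 = 0.4888

0.489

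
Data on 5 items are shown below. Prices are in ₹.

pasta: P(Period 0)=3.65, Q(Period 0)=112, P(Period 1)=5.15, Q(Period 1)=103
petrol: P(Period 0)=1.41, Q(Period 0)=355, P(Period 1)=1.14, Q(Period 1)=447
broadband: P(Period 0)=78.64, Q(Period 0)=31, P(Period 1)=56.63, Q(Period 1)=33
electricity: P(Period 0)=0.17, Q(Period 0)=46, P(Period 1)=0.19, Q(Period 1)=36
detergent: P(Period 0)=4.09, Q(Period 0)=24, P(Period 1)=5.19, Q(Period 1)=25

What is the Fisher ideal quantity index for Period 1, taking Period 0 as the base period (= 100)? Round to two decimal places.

Laspeyres component (base-period weights):
ΣP(Period 0)Q(Period 1) = 3.65×103 + 1.41×447 + 78.64×33 + 0.17×36 + 4.09×25 = 375.95 + 630.27 + 2595.12 + 6.12 + 102.25 = 3709.71
ΣP(Period 0)Q(Period 0) = 3.65×112 + 1.41×355 + 78.64×31 + 0.17×46 + 4.09×24 = 408.8 + 500.55 + 2437.84 + 7.82 + 98.16 = 3453.17
L = 3709.71 / 3453.17 × 100 = 107.4291
Paasche component (current-period weights):
ΣP(Period 1)Q(Period 1) = 5.15×103 + 1.14×447 + 56.63×33 + 0.19×36 + 5.19×25 = 530.45 + 509.58 + 1868.79 + 6.84 + 129.75 = 3045.41
ΣP(Period 1)Q(Period 0) = 5.15×112 + 1.14×355 + 56.63×31 + 0.19×46 + 5.19×24 = 576.8 + 404.7 + 1755.53 + 8.74 + 124.56 = 2870.33
P = 3045.41 / 2870.33 × 100 = 106.0996
Fisher = √(L × P) = √(107.4291 × 106.0996) = 106.7623

106.76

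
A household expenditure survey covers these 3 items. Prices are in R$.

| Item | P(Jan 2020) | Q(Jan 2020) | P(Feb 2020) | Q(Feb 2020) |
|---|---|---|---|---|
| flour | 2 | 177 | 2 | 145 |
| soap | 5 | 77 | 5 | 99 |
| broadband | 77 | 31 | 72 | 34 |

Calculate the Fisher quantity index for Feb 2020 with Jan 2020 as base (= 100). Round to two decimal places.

108.84

Laspeyres component (base-period weights):
ΣP(Jan 2020)Q(Feb 2020) = 2×145 + 5×99 + 77×34 = 290 + 495 + 2618 = 3403
ΣP(Jan 2020)Q(Jan 2020) = 2×177 + 5×77 + 77×31 = 354 + 385 + 2387 = 3126
L = 3403 / 3126 × 100 = 108.8612
Paasche component (current-period weights):
ΣP(Feb 2020)Q(Feb 2020) = 2×145 + 5×99 + 72×34 = 290 + 495 + 2448 = 3233
ΣP(Feb 2020)Q(Jan 2020) = 2×177 + 5×77 + 72×31 = 354 + 385 + 2232 = 2971
P = 3233 / 2971 × 100 = 108.8186
Fisher = √(L × P) = √(108.8612 × 108.8186) = 108.8399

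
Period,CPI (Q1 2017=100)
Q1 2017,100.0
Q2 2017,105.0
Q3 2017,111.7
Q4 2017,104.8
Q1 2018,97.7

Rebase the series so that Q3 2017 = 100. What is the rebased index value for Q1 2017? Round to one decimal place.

89.5

Rebased(Q1 2017) = 100.0 / 111.7 × 100 = 89.5255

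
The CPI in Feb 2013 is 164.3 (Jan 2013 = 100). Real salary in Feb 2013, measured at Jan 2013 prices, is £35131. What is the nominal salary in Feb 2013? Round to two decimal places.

57720.23

Nominal = Real × (Index/100) = 35131 × (164.3/100)
        = 35131 × 1.643 = 57720.2330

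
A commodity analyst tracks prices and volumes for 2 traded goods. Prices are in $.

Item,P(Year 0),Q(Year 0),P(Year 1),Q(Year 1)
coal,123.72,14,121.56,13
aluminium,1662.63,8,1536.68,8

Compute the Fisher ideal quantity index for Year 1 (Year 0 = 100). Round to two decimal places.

99.15

Laspeyres component (base-period weights):
ΣP(Year 0)Q(Year 1) = 123.72×13 + 1662.63×8 = 1608.36 + 13301.04 = 14909.4
ΣP(Year 0)Q(Year 0) = 123.72×14 + 1662.63×8 = 1732.08 + 13301.04 = 15033.12
L = 14909.4 / 15033.12 × 100 = 99.1770
Paasche component (current-period weights):
ΣP(Year 1)Q(Year 1) = 121.56×13 + 1536.68×8 = 1580.28 + 12293.44 = 13873.72
ΣP(Year 1)Q(Year 0) = 121.56×14 + 1536.68×8 = 1701.84 + 12293.44 = 13995.28
P = 13873.72 / 13995.28 × 100 = 99.1314
Fisher = √(L × P) = √(99.1770 × 99.1314) = 99.1542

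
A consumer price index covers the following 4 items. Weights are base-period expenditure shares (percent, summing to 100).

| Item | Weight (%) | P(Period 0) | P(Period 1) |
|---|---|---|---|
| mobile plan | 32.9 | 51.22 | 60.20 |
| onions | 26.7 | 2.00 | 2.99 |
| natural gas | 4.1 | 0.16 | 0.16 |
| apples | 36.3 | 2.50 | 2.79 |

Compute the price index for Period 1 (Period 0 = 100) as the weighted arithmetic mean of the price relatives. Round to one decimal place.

123.2

mobile plan: 32.9 × (60.20/51.22) = 32.9 × 1.175322 = 38.6681
onions: 26.7 × (2.99/2.00) = 26.7 × 1.495000 = 39.9165
natural gas: 4.1 × (0.16/0.16) = 4.1 × 1.000000 = 4.1000
apples: 36.3 × (2.79/2.50) = 36.3 × 1.116000 = 40.5108
Index = Σ wᵢ·(p₁ᵢ/p₀ᵢ) = 38.6681 + 39.9165 + 4.1000 + 40.5108 = 123.1954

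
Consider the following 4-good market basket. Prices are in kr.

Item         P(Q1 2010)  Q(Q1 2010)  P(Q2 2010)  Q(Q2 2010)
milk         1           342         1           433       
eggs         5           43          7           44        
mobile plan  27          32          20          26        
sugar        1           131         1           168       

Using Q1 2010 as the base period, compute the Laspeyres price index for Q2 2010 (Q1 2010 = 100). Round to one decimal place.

Laspeyres price index uses base-period quantities as weights.
ΣP(Q2 2010)·Q(Q1 2010) = 1×342 + 7×43 + 20×32 + 1×131 = 342 + 301 + 640 + 131 = 1414
ΣP(Q1 2010)·Q(Q1 2010) = 1×342 + 5×43 + 27×32 + 1×131 = 342 + 215 + 864 + 131 = 1552
Index = 1414 / 1552 × 100 = 91.1082

91.1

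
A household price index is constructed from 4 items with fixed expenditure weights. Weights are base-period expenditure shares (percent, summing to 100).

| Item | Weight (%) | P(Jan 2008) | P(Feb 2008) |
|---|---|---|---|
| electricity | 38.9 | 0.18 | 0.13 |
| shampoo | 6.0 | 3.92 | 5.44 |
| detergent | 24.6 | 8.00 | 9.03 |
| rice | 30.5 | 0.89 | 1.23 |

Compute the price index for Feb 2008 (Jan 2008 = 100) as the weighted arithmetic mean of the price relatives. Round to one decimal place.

electricity: 38.9 × (0.13/0.18) = 38.9 × 0.722222 = 28.0944
shampoo: 6.0 × (5.44/3.92) = 6.0 × 1.387755 = 8.3265
detergent: 24.6 × (9.03/8.00) = 24.6 × 1.128750 = 27.7673
rice: 30.5 × (1.23/0.89) = 30.5 × 1.382022 = 42.1517
Index = Σ wᵢ·(p₁ᵢ/p₀ᵢ) = 28.0944 + 8.3265 + 27.7673 + 42.1517 = 106.3399

106.3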